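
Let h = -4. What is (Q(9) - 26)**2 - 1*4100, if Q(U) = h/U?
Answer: -275456/81 ≈ -3400.7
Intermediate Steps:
Q(U) = -4/U
(Q(9) - 26)**2 - 1*4100 = (-4/9 - 26)**2 - 1*4100 = (-4*1/9 - 26)**2 - 4100 = (-4/9 - 26)**2 - 4100 = (-238/9)**2 - 4100 = 56644/81 - 4100 = -275456/81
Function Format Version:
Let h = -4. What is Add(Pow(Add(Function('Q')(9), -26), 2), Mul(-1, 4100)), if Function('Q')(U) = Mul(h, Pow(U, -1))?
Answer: Rational(-275456, 81) ≈ -3400.7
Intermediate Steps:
Function('Q')(U) = Mul(-4, Pow(U, -1))
Add(Pow(Add(Function('Q')(9), -26), 2), Mul(-1, 4100)) = Add(Pow(Add(Mul(-4, Pow(9, -1)), -26), 2), Mul(-1, 4100)) = Add(Pow(Add(Mul(-4, Rational(1, 9)), -26), 2), -4100) = Add(Pow(Add(Rational(-4, 9), -26), 2), -4100) = Add(Pow(Rational(-238, 9), 2), -4100) = Add(Rational(56644, 81), -4100) = Rational(-275456, 81)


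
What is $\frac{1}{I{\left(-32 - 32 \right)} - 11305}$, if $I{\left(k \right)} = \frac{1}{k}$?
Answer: $- \frac{64}{723521} \approx -8.8456 \cdot 10^{-5}$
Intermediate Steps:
$\frac{1}{I{\left(-32 - 32 \right)} - 11305} = \frac{1}{\frac{1}{-32 - 32} - 11305} = \frac{1}{\frac{1}{-64} - 11305} = \frac{1}{- \frac{1}{64} - 11305} = \frac{1}{- \frac{723521}{64}} = - \frac{64}{723521}$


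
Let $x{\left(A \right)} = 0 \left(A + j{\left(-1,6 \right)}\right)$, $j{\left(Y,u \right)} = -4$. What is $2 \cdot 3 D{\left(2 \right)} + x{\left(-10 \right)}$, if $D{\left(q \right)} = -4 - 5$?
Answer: $-54$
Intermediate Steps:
$D{\left(q \right)} = -9$
$x{\left(A \right)} = 0$ ($x{\left(A \right)} = 0 \left(A - 4\right) = 0 \left(-4 + A\right) = 0$)
$2 \cdot 3 D{\left(2 \right)} + x{\left(-10 \right)} = 2 \cdot 3 \left(-9\right) + 0 = 6 \left(-9\right) + 0 = -54 + 0 = -54$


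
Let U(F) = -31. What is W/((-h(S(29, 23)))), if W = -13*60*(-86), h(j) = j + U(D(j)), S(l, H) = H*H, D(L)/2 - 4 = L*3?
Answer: -11180/83 ≈ -134.70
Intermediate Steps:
D(L) = 8 + 6*L (D(L) = 8 + 2*(L*3) = 8 + 2*(3*L) = 8 + 6*L)
S(l, H) = H**2
h(j) = -31 + j (h(j) = j - 31 = -31 + j)
W = 67080 (W = -780*(-86) = 67080)
W/((-h(S(29, 23)))) = 67080/((-(-31 + 23**2))) = 67080/((-(-31 + 529))) = 67080/((-1*498)) = 67080/(-498) = 67080*(-1/498) = -11180/83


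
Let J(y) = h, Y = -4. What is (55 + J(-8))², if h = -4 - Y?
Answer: 3025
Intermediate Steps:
h = 0 (h = -4 - 1*(-4) = -4 + 4 = 0)
J(y) = 0
(55 + J(-8))² = (55 + 0)² = 55² = 3025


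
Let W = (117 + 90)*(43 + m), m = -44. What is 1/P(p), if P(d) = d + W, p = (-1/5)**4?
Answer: -625/129374 ≈ -0.0048310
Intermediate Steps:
W = -207 (W = (117 + 90)*(43 - 44) = 207*(-1) = -207)
p = 1/625 (p = (-1*1/5)**4 = (-1/5)**4 = 1/625 ≈ 0.0016000)
P(d) = -207 + d (P(d) = d - 207 = -207 + d)
1/P(p) = 1/(-207 + 1/625) = 1/(-129374/625) = -625/129374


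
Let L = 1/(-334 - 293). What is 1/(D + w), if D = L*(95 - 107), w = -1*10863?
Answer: -209/2270363 ≈ -9.2056e-5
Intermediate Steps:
L = -1/627 (L = 1/(-627) = -1/627 ≈ -0.0015949)
w = -10863
D = 4/209 (D = -(95 - 107)/627 = -1/627*(-12) = 4/209 ≈ 0.019139)
1/(D + w) = 1/(4/209 - 10863) = 1/(-2270363/209) = -209/2270363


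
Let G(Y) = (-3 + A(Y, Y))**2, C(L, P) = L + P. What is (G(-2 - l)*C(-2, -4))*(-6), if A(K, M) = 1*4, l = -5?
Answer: 36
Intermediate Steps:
A(K, M) = 4
G(Y) = 1 (G(Y) = (-3 + 4)**2 = 1**2 = 1)
(G(-2 - l)*C(-2, -4))*(-6) = (1*(-2 - 4))*(-6) = (1*(-6))*(-6) = -6*(-6) = 36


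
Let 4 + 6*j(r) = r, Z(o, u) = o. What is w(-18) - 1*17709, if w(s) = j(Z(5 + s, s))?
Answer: -106271/6 ≈ -17712.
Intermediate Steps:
j(r) = -2/3 + r/6
w(s) = 1/6 + s/6 (w(s) = -2/3 + (5 + s)/6 = -2/3 + (5/6 + s/6) = 1/6 + s/6)
w(-18) - 1*17709 = (1/6 + (1/6)*(-18)) - 1*17709 = (1/6 - 3) - 17709 = -17/6 - 17709 = -106271/6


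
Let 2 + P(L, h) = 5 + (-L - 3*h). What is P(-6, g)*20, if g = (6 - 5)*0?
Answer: 180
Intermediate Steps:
g = 0 (g = 1*0 = 0)
P(L, h) = 3 - L - 3*h (P(L, h) = -2 + (5 + (-L - 3*h)) = -2 + (5 - L - 3*h) = 3 - L - 3*h)
P(-6, g)*20 = (3 - 1*(-6) - 3*0)*20 = (3 + 6 + 0)*20 = 9*20 = 180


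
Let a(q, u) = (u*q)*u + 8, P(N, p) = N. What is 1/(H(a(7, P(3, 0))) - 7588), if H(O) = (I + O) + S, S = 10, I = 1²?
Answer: -1/7506 ≈ -0.00013323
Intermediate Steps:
I = 1
a(q, u) = 8 + q*u² (a(q, u) = (q*u)*u + 8 = q*u² + 8 = 8 + q*u²)
H(O) = 11 + O (H(O) = (1 + O) + 10 = 11 + O)
1/(H(a(7, P(3, 0))) - 7588) = 1/((11 + (8 + 7*3²)) - 7588) = 1/((11 + (8 + 7*9)) - 7588) = 1/((11 + (8 + 63)) - 7588) = 1/((11 + 71) - 7588) = 1/(82 - 7588) = 1/(-7506) = -1/7506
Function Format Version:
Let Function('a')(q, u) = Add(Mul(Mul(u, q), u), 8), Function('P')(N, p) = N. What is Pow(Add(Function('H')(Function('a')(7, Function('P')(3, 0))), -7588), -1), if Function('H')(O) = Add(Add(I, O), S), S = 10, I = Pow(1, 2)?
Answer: Rational(-1, 7506) ≈ -0.00013323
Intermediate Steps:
I = 1
Function('a')(q, u) = Add(8, Mul(q, Pow(u, 2))) (Function('a')(q, u) = Add(Mul(Mul(q, u), u), 8) = Add(Mul(q, Pow(u, 2)), 8) = Add(8, Mul(q, Pow(u, 2))))
Function('H')(O) = Add(11, O) (Function('H')(O) = Add(Add(1, O), 10) = Add(11, O))
Pow(Add(Function('H')(Function('a')(7, Function('P')(3, 0))), -7588), -1) = Pow(Add(Add(11, Add(8, Mul(7, Pow(3, 2)))), -7588), -1) = Pow(Add(Add(11, Add(8, Mul(7, 9))), -7588), -1) = Pow(Add(Add(11, Add(8, 63)), -7588), -1) = Pow(Add(Add(11, 71), -7588), -1) = Pow(Add(82, -7588), -1) = Pow(-7506, -1) = Rational(-1, 7506)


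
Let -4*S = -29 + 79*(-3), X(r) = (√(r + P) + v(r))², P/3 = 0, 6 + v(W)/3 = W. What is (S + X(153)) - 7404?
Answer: 374593/2 + 2646*√17 ≈ 1.9821e+5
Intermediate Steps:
v(W) = -18 + 3*W
P = 0 (P = 3*0 = 0)
X(r) = (-18 + √r + 3*r)² (X(r) = (√(r + 0) + (-18 + 3*r))² = (√r + (-18 + 3*r))² = (-18 + √r + 3*r)²)
S = 133/2 (S = -(-29 + 79*(-3))/4 = -(-29 - 237)/4 = -¼*(-266) = 133/2 ≈ 66.500)
(S + X(153)) - 7404 = (133/2 + (-18 + √153 + 3*153)²) - 7404 = (133/2 + (-18 + 3*√17 + 459)²) - 7404 = (133/2 + (441 + 3*√17)²) - 7404 = -14675/2 + (441 + 3*√17)²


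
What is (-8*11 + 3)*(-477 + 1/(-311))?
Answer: 12609580/311 ≈ 40545.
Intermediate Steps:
(-8*11 + 3)*(-477 + 1/(-311)) = (-88 + 3)*(-477 - 1/311) = -85*(-148348/311) = 12609580/311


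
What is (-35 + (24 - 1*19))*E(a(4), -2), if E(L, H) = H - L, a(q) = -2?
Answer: 0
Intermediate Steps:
(-35 + (24 - 1*19))*E(a(4), -2) = (-35 + (24 - 1*19))*(-2 - 1*(-2)) = (-35 + (24 - 19))*(-2 + 2) = (-35 + 5)*0 = -30*0 = 0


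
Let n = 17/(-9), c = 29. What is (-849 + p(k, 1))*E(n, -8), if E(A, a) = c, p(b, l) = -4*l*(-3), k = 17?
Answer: -24273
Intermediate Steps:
n = -17/9 (n = 17*(-1/9) = -17/9 ≈ -1.8889)
p(b, l) = 12*l
E(A, a) = 29
(-849 + p(k, 1))*E(n, -8) = (-849 + 12*1)*29 = (-849 + 12)*29 = -837*29 = -24273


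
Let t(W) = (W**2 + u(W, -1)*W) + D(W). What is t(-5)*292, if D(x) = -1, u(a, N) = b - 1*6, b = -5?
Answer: 23068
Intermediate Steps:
u(a, N) = -11 (u(a, N) = -5 - 1*6 = -5 - 6 = -11)
t(W) = -1 + W**2 - 11*W (t(W) = (W**2 - 11*W) - 1 = -1 + W**2 - 11*W)
t(-5)*292 = (-1 + (-5)**2 - 11*(-5))*292 = (-1 + 25 + 55)*292 = 79*292 = 23068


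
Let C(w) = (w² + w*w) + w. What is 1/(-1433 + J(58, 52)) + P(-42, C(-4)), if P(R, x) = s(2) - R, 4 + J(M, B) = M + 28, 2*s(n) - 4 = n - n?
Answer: 59443/1351 ≈ 43.999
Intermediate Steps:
s(n) = 2 (s(n) = 2 + (n - n)/2 = 2 + (½)*0 = 2 + 0 = 2)
J(M, B) = 24 + M (J(M, B) = -4 + (M + 28) = -4 + (28 + M) = 24 + M)
C(w) = w + 2*w² (C(w) = (w² + w²) + w = 2*w² + w = w + 2*w²)
P(R, x) = 2 - R
1/(-1433 + J(58, 52)) + P(-42, C(-4)) = 1/(-1433 + (24 + 58)) + (2 - 1*(-42)) = 1/(-1433 + 82) + (2 + 42) = 1/(-1351) + 44 = -1/1351 + 44 = 59443/1351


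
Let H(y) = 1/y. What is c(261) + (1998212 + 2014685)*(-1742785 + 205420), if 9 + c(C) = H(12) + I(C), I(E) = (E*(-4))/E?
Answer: -74031448757015/12 ≈ -6.1693e+12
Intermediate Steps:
I(E) = -4 (I(E) = (-4*E)/E = -4)
c(C) = -155/12 (c(C) = -9 + (1/12 - 4) = -9 - 47/12 = -155/12)
c(261) + (1998212 + 2014685)*(-1742785 + 205420) = -155/12 + (1998212 + 2014685)*(-1742785 + 205420) = -155/12 + 4012897*(-1537365) = -155/12 - 6169287396405 = -74031448757015/12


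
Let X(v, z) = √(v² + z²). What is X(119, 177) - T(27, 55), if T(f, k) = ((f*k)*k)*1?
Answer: -81675 + √45490 ≈ -81462.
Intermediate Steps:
T(f, k) = f*k² (T(f, k) = (f*k²)*1 = f*k²)
X(119, 177) - T(27, 55) = √(119² + 177²) - 27*55² = √(14161 + 31329) - 27*3025 = √45490 - 1*81675 = √45490 - 81675 = -81675 + √45490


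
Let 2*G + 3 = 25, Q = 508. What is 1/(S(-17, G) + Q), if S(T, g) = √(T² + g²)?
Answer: 254/128827 - √410/257654 ≈ 0.0018930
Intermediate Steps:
G = 11 (G = -3/2 + (½)*25 = -3/2 + 25/2 = 11)
1/(S(-17, G) + Q) = 1/(√((-17)² + 11²) + 508) = 1/(√(289 + 121) + 508) = 1/(√410 + 508) = 1/(508 + √410)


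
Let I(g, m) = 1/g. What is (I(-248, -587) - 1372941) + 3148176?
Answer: 440258279/248 ≈ 1.7752e+6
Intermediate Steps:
(I(-248, -587) - 1372941) + 3148176 = (1/(-248) - 1372941) + 3148176 = (-1/248 - 1372941) + 3148176 = -340489369/248 + 3148176 = 440258279/248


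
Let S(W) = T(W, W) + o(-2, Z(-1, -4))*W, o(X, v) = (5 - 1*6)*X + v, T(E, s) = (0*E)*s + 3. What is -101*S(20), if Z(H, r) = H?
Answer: -2323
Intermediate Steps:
T(E, s) = 3 (T(E, s) = 0*s + 3 = 0 + 3 = 3)
o(X, v) = v - X (o(X, v) = (5 - 6)*X + v = -X + v = v - X)
S(W) = 3 + W (S(W) = 3 + (-1 - 1*(-2))*W = 3 + (-1 + 2)*W = 3 + 1*W = 3 + W)
-101*S(20) = -101*(3 + 20) = -101*23 = -2323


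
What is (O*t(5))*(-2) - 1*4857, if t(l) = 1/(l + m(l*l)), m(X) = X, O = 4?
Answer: -72859/15 ≈ -4857.3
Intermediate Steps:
t(l) = 1/(l + l**2) (t(l) = 1/(l + l*l) = 1/(l + l**2))
(O*t(5))*(-2) - 1*4857 = (4*(1/(5*(1 + 5))))*(-2) - 1*4857 = (4*((1/5)/6))*(-2) - 4857 = (4*((1/5)*(1/6)))*(-2) - 4857 = (4*(1/30))*(-2) - 4857 = (2/15)*(-2) - 4857 = -4/15 - 4857 = -72859/15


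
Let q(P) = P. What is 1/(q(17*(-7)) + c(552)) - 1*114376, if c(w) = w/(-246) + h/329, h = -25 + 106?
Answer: -186677429377/1632138 ≈ -1.1438e+5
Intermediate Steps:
h = 81
c(w) = 81/329 - w/246 (c(w) = w/(-246) + 81/329 = w*(-1/246) + 81*(1/329) = -w/246 + 81/329 = 81/329 - w/246)
1/(q(17*(-7)) + c(552)) - 1*114376 = 1/(17*(-7) + (81/329 - 1/246*552)) - 1*114376 = 1/(-119 + (81/329 - 92/41)) - 114376 = 1/(-119 - 26947/13489) - 114376 = 1/(-1632138/13489) - 114376 = -13489/1632138 - 114376 = -186677429377/1632138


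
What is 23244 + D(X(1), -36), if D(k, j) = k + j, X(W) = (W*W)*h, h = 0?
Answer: 23208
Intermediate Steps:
X(W) = 0 (X(W) = (W*W)*0 = W²*0 = 0)
D(k, j) = j + k
23244 + D(X(1), -36) = 23244 + (-36 + 0) = 23244 - 36 = 23208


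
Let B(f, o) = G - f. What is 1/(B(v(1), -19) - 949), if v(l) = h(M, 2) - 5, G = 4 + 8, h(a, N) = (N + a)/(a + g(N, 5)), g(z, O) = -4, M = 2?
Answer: -1/930 ≈ -0.0010753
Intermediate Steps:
h(a, N) = (N + a)/(-4 + a) (h(a, N) = (N + a)/(a - 4) = (N + a)/(-4 + a))
G = 12
v(l) = -7 (v(l) = (2 + 2)/(-4 + 2) - 5 = 4/(-2) - 5 = -½*4 - 5 = -2 - 5 = -7)
B(f, o) = 12 - f
1/(B(v(1), -19) - 949) = 1/((12 - 1*(-7)) - 949) = 1/((12 + 7) - 949) = 1/(19 - 949) = 1/(-930) = -1/930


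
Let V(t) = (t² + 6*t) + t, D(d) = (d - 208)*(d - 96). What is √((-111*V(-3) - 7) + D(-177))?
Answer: √106430 ≈ 326.24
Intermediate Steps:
D(d) = (-208 + d)*(-96 + d)
V(t) = t² + 7*t
√((-111*V(-3) - 7) + D(-177)) = √((-(-333)*(7 - 3) - 7) + (19968 + (-177)² - 304*(-177))) = √((-(-333)*4 - 7) + (19968 + 31329 + 53808)) = √((-111*(-12) - 7) + 105105) = √((1332 - 7) + 105105) = √(1325 + 105105) = √106430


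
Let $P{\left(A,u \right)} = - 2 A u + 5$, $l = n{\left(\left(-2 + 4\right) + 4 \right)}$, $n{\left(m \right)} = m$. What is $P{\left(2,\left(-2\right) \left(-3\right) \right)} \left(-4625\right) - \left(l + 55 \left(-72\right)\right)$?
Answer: $91829$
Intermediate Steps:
$l = 6$ ($l = \left(-2 + 4\right) + 4 = 2 + 4 = 6$)
$P{\left(A,u \right)} = 5 - 2 A u$ ($P{\left(A,u \right)} = - 2 A u + 5 = 5 - 2 A u$)
$P{\left(2,\left(-2\right) \left(-3\right) \right)} \left(-4625\right) - \left(l + 55 \left(-72\right)\right) = \left(5 - 4 \left(\left(-2\right) \left(-3\right)\right)\right) \left(-4625\right) - \left(6 + 55 \left(-72\right)\right) = \left(5 - 4 \cdot 6\right) \left(-4625\right) - \left(6 - 3960\right) = \left(5 - 24\right) \left(-4625\right) - -3954 = \left(-19\right) \left(-4625\right) + 3954 = 87875 + 3954 = 91829$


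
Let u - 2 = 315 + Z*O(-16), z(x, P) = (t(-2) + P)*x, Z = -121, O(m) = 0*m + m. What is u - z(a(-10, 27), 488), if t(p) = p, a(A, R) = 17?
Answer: -6009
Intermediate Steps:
O(m) = m (O(m) = 0 + m = m)
z(x, P) = x*(-2 + P) (z(x, P) = (-2 + P)*x = x*(-2 + P))
u = 2253 (u = 2 + (315 - 121*(-16)) = 2 + (315 + 1936) = 2 + 2251 = 2253)
u - z(a(-10, 27), 488) = 2253 - 17*(-2 + 488) = 2253 - 17*486 = 2253 - 1*8262 = 2253 - 8262 = -6009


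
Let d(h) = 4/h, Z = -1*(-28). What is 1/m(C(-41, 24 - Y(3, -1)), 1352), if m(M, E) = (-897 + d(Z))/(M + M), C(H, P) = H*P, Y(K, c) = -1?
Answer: 7175/3139 ≈ 2.2858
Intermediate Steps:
Z = 28
m(M, E) = -3139/(7*M) (m(M, E) = (-897 + 4/28)/(M + M) = (-897 + 4*(1/28))/((2*M)) = (-897 + ⅐)*(1/(2*M)) = -3139/(7*M))
1/m(C(-41, 24 - Y(3, -1)), 1352) = 1/(-3139*(-1/(41*(24 - 1*(-1))))/7) = 1/(-3139*(-1/(41*(24 + 1)))/7) = 1/(-3139/(7*((-41*25)))) = 1/(-3139/7/(-1025)) = 1/(-3139/7*(-1/1025)) = 1/(3139/7175) = 7175/3139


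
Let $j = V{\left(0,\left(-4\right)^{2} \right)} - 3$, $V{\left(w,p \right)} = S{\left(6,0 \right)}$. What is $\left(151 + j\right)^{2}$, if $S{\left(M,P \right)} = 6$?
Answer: $23716$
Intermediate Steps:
$V{\left(w,p \right)} = 6$
$j = 3$ ($j = 6 - 3 = 3$)
$\left(151 + j\right)^{2} = \left(151 + 3\right)^{2} = 154^{2} = 23716$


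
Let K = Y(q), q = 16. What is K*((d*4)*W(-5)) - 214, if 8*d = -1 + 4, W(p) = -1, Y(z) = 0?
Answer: -214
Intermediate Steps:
K = 0
d = 3/8 (d = (-1 + 4)/8 = (⅛)*3 = 3/8 ≈ 0.37500)
K*((d*4)*W(-5)) - 214 = 0*(((3/8)*4)*(-1)) - 214 = 0*((3/2)*(-1)) - 214 = 0*(-3/2) - 214 = 0 - 214 = -214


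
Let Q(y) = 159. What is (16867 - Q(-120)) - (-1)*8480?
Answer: 25188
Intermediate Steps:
(16867 - Q(-120)) - (-1)*8480 = (16867 - 1*159) - (-1)*8480 = (16867 - 159) - 1*(-8480) = 16708 + 8480 = 25188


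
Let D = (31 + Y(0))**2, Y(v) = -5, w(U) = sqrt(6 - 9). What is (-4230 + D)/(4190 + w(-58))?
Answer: -14891260/17556103 + 3554*I*sqrt(3)/17556103 ≈ -0.84821 + 0.00035063*I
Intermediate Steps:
w(U) = I*sqrt(3) (w(U) = sqrt(-3) = I*sqrt(3))
D = 676 (D = (31 - 5)**2 = 26**2 = 676)
(-4230 + D)/(4190 + w(-58)) = (-4230 + 676)/(4190 + I*sqrt(3)) = -3554/(4190 + I*sqrt(3))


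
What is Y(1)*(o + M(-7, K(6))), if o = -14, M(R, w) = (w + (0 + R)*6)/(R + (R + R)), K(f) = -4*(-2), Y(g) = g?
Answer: -260/21 ≈ -12.381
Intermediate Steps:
K(f) = 8
M(R, w) = (w + 6*R)/(3*R) (M(R, w) = (w + R*6)/(R + 2*R) = (w + 6*R)/((3*R)) = (w + 6*R)*(1/(3*R)) = (w + 6*R)/(3*R))
Y(1)*(o + M(-7, K(6))) = 1*(-14 + (2 + (1/3)*8/(-7))) = 1*(-14 + (2 + (1/3)*8*(-1/7))) = 1*(-14 + (2 - 8/21)) = 1*(-14 + 34/21) = 1*(-260/21) = -260/21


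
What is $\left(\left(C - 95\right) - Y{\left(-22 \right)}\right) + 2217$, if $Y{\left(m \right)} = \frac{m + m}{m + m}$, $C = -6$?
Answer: $2115$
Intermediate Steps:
$Y{\left(m \right)} = 1$ ($Y{\left(m \right)} = \frac{2 m}{2 m} = 2 m \frac{1}{2 m} = 1$)
$\left(\left(C - 95\right) - Y{\left(-22 \right)}\right) + 2217 = \left(\left(-6 - 95\right) - 1\right) + 2217 = \left(-101 - 1\right) + 2217 = -102 + 2217 = 2115$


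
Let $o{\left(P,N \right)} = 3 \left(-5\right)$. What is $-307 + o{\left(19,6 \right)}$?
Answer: $-322$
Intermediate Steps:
$o{\left(P,N \right)} = -15$
$-307 + o{\left(19,6 \right)} = -307 - 15 = -322$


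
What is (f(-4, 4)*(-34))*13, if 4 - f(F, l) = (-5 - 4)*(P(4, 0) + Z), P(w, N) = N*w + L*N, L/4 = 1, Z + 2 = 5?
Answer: -13702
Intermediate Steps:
Z = 3 (Z = -2 + 5 = 3)
L = 4 (L = 4*1 = 4)
P(w, N) = 4*N + N*w (P(w, N) = N*w + 4*N = 4*N + N*w)
f(F, l) = 31 (f(F, l) = 4 - (-5 - 4)*(0*(4 + 4) + 3) = 4 - (-9)*(0*8 + 3) = 4 - (-9)*(0 + 3) = 4 - (-9)*3 = 4 - 1*(-27) = 4 + 27 = 31)
(f(-4, 4)*(-34))*13 = (31*(-34))*13 = -1054*13 = -13702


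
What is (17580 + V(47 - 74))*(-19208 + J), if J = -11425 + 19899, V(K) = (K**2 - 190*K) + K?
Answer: -251304408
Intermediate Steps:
V(K) = K**2 - 189*K
J = 8474
(17580 + V(47 - 74))*(-19208 + J) = (17580 + (47 - 74)*(-189 + (47 - 74)))*(-19208 + 8474) = (17580 - 27*(-189 - 27))*(-10734) = (17580 - 27*(-216))*(-10734) = (17580 + 5832)*(-10734) = 23412*(-10734) = -251304408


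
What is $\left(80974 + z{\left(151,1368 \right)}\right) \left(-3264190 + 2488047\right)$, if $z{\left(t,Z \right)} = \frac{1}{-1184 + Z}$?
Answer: $- \frac{11563922980031}{184} \approx -6.2847 \cdot 10^{10}$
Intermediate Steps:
$\left(80974 + z{\left(151,1368 \right)}\right) \left(-3264190 + 2488047\right) = \left(80974 + \frac{1}{-1184 + 1368}\right) \left(-3264190 + 2488047\right) = \left(80974 + \frac{1}{184}\right) \left(-776143\right) = \frac{14899217}{184} \left(-776143\right) = - \frac{11563922980031}{184}$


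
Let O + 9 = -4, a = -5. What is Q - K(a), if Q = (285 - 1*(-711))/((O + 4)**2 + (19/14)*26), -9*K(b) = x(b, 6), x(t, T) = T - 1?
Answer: 33409/3663 ≈ 9.1207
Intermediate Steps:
O = -13 (O = -9 - 4 = -13)
x(t, T) = -1 + T
K(b) = -5/9 (K(b) = -(-1 + 6)/9 = -1/9*5 = -5/9)
Q = 3486/407 (Q = (285 - 1*(-711))/((-13 + 4)**2 + (19/14)*26) = (285 + 711)/((-9)**2 + (19*(1/14))*26) = 996/(81 + (19/14)*26) = 996/(81 + 247/7) = 996/(814/7) = 996*(7/814) = 3486/407 ≈ 8.5651)
Q - K(a) = 3486/407 - 1*(-5/9) = 3486/407 + 5/9 = 33409/3663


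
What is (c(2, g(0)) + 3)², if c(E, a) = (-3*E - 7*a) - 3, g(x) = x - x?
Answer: 36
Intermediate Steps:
g(x) = 0
c(E, a) = -3 - 7*a - 3*E (c(E, a) = (-7*a - 3*E) - 3 = -3 - 7*a - 3*E)
(c(2, g(0)) + 3)² = ((-3 - 7*0 - 3*2) + 3)² = ((-3 + 0 - 6) + 3)² = (-9 + 3)² = (-6)² = 36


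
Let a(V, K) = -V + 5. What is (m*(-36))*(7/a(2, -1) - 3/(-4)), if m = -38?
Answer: 4218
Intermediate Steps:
a(V, K) = 5 - V
(m*(-36))*(7/a(2, -1) - 3/(-4)) = (-38*(-36))*(7/(5 - 1*2) - 3/(-4)) = 1368*(7/(5 - 2) - 3*(-1/4)) = 1368*(7/3 + 3/4) = 1368*(37/12) = 4218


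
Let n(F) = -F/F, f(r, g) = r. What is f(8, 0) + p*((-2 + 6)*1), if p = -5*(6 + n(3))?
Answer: -92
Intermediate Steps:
n(F) = -1 (n(F) = -1*1 = -1)
p = -25 (p = -5*(6 - 1) = -5*5 = -25)
f(8, 0) + p*((-2 + 6)*1) = 8 - 25*(-2 + 6) = 8 - 100 = -92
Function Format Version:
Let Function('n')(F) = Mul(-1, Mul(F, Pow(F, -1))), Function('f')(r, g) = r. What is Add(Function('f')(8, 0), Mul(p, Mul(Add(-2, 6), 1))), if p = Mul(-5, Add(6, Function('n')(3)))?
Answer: -92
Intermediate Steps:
Function('n')(F) = -1 (Function('n')(F) = Mul(-1, 1) = -1)
p = -25 (p = Mul(-5, Add(6, -1)) = Mul(-5, 5) = -25)
Add(Function('f')(8, 0), Mul(p, Mul(Add(-2, 6), 1))) = Add(8, Mul(-25, Mul(Add(-2, 6), 1))) = Add(8, Mul(-25, Mul(4, 1))) = Add(8, Mul(-25, 4)) = Add(8, -100) = -92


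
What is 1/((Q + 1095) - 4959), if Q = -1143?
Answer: -1/5007 ≈ -0.00019972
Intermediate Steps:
1/((Q + 1095) - 4959) = 1/((-1143 + 1095) - 4959) = 1/(-48 - 4959) = 1/(-5007) = -1/5007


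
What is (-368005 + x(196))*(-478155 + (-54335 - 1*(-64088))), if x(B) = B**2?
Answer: 154380146778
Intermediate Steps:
(-368005 + x(196))*(-478155 + (-54335 - 1*(-64088))) = (-368005 + 196**2)*(-478155 + (-54335 - 1*(-64088))) = (-368005 + 38416)*(-478155 + (-54335 + 64088)) = -329589*(-478155 + 9753) = -329589*(-468402) = 154380146778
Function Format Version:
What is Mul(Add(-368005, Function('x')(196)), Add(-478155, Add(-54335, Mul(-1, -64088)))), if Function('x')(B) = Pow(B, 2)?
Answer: 154380146778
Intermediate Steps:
Mul(Add(-368005, Function('x')(196)), Add(-478155, Add(-54335, Mul(-1, -64088)))) = Mul(Add(-368005, Pow(196, 2)), Add(-478155, Add(-54335, Mul(-1, -64088)))) = Mul(Add(-368005, 38416), Add(-478155, Add(-54335, 64088))) = Mul(-329589, Add(-478155, 9753)) = Mul(-329589, -468402) = 154380146778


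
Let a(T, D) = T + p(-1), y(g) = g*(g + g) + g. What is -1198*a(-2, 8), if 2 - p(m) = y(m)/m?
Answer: -1198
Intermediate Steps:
y(g) = g + 2*g**2 (y(g) = g*(2*g) + g = 2*g**2 + g = g + 2*g**2)
p(m) = 1 - 2*m (p(m) = 2 - m*(1 + 2*m)/m = 2 - (1 + 2*m) = 2 + (-1 - 2*m) = 1 - 2*m)
a(T, D) = 3 + T (a(T, D) = T + (1 - 2*(-1)) = T + (1 + 2) = T + 3 = 3 + T)
-1198*a(-2, 8) = -1198*(3 - 2) = -1198*1 = -1198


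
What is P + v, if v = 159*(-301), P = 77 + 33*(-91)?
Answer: -50785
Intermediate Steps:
P = -2926 (P = 77 - 3003 = -2926)
v = -47859
P + v = -2926 - 47859 = -50785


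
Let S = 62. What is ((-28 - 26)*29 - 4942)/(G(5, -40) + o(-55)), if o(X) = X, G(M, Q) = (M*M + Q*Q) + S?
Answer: -1627/408 ≈ -3.9877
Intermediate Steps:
G(M, Q) = 62 + M**2 + Q**2 (G(M, Q) = (M*M + Q*Q) + 62 = (M**2 + Q**2) + 62 = 62 + M**2 + Q**2)
((-28 - 26)*29 - 4942)/(G(5, -40) + o(-55)) = ((-28 - 26)*29 - 4942)/((62 + 5**2 + (-40)**2) - 55) = (-54*29 - 4942)/((62 + 25 + 1600) - 55) = (-1566 - 4942)/(1687 - 55) = -6508/1632 = -6508*1/1632 = -1627/408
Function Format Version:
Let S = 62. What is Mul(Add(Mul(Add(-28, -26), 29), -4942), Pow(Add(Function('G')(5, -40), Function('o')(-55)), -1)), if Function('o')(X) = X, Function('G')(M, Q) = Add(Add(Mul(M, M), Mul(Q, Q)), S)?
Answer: Rational(-1627, 408) ≈ -3.9877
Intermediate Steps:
Function('G')(M, Q) = Add(62, Pow(M, 2), Pow(Q, 2)) (Function('G')(M, Q) = Add(Add(Mul(M, M), Mul(Q, Q)), 62) = Add(Add(Pow(M, 2), Pow(Q, 2)), 62) = Add(62, Pow(M, 2), Pow(Q, 2)))
Mul(Add(Mul(Add(-28, -26), 29), -4942), Pow(Add(Function('G')(5, -40), Function('o')(-55)), -1)) = Mul(Add(Mul(Add(-28, -26), 29), -4942), Pow(Add(Add(62, Pow(5, 2), Pow(-40, 2)), -55), -1)) = Mul(Add(Mul(-54, 29), -4942), Pow(Add(Add(62, 25, 1600), -55), -1)) = Mul(Add(-1566, -4942), Pow(Add(1687, -55), -1)) = Mul(-6508, Pow(1632, -1)) = Mul(-6508, Rational(1, 1632)) = Rational(-1627, 408)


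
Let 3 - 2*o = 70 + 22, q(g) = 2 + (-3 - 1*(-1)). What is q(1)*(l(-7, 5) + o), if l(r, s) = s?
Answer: 0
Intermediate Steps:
q(g) = 0 (q(g) = 2 + (-3 + 1) = 2 - 2 = 0)
o = -89/2 (o = 3/2 - (70 + 22)/2 = 3/2 - 1/2*92 = 3/2 - 46 = -89/2 ≈ -44.500)
q(1)*(l(-7, 5) + o) = 0*(5 - 89/2) = 0*(-79/2) = 0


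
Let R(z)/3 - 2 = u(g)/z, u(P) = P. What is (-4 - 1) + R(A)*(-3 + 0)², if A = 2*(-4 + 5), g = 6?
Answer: 130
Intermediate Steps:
A = 2 (A = 2*1 = 2)
R(z) = 6 + 18/z (R(z) = 6 + 3*(6/z) = 6 + 18/z)
(-4 - 1) + R(A)*(-3 + 0)² = (-4 - 1) + (6 + 18/2)*(-3 + 0)² = -5 + (6 + 18*(½))*(-3)² = -5 + (6 + 9)*9 = -5 + 15*9 = -5 + 135 = 130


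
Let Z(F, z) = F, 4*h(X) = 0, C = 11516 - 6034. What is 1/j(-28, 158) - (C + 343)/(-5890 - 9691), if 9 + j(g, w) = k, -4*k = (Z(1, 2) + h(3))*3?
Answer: 164851/607659 ≈ 0.27129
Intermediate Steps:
C = 5482
h(X) = 0 (h(X) = (¼)*0 = 0)
k = -¾ (k = -(1 + 0)*3/4 = -3/4 = -¼*3 = -¾ ≈ -0.75000)
j(g, w) = -39/4 (j(g, w) = -9 - ¾ = -39/4)
1/j(-28, 158) - (C + 343)/(-5890 - 9691) = 1/(-39/4) - (5482 + 343)/(-5890 - 9691) = -4/39 - 5825/(-15581) = -4/39 - 5825*(-1)/15581 = -4/39 - 1*(-5825/15581) = -4/39 + 5825/15581 = 164851/607659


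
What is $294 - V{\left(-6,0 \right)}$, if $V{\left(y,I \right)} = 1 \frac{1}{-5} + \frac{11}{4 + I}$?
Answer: $\frac{5829}{20} \approx 291.45$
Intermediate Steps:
$V{\left(y,I \right)} = - \frac{1}{5} + \frac{11}{4 + I}$ ($V{\left(y,I \right)} = 1 \left(- \frac{1}{5}\right) + \frac{11}{4 + I} = - \frac{1}{5} + \frac{11}{4 + I}$)
$294 - V{\left(-6,0 \right)} = 294 - \frac{51 - 0}{5 \left(4 + 0\right)} = 294 - \frac{51 + 0}{5 \cdot 4} = 294 - \frac{1}{5} \cdot \frac{1}{4} \cdot 51 = 294 - \frac{51}{20} = \frac{5829}{20}$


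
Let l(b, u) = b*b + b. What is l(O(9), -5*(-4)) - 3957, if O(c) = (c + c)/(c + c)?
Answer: -3955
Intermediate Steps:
O(c) = 1 (O(c) = (2*c)/((2*c)) = (2*c)*(1/(2*c)) = 1)
l(b, u) = b + b**2 (l(b, u) = b**2 + b = b + b**2)
l(O(9), -5*(-4)) - 3957 = 1*(1 + 1) - 3957 = 1*2 - 3957 = 2 - 3957 = -3955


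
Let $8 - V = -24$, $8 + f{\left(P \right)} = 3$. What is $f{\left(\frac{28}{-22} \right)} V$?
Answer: $-160$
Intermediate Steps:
$f{\left(P \right)} = -5$ ($f{\left(P \right)} = -8 + 3 = -5$)
$V = 32$ ($V = 8 - -24 = 8 + 24 = 32$)
$f{\left(\frac{28}{-22} \right)} V = \left(-5\right) 32 = -160$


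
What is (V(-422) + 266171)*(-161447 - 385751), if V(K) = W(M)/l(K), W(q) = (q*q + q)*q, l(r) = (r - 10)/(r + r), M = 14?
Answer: -1339121550332/9 ≈ -1.4879e+11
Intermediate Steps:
l(r) = (-10 + r)/(2*r) (l(r) = (-10 + r)/((2*r)) = (-10 + r)*(1/(2*r)) = (-10 + r)/(2*r))
W(q) = q*(q + q²) (W(q) = (q² + q)*q = (q + q²)*q = q*(q + q²))
V(K) = 5880*K/(-10 + K) (V(K) = (14²*(1 + 14))/(((-10 + K)/(2*K))) = (196*15)*(2*K/(-10 + K)) = 2940*(2*K/(-10 + K)) = 5880*K/(-10 + K))
(V(-422) + 266171)*(-161447 - 385751) = (5880*(-422)/(-10 - 422) + 266171)*(-161447 - 385751) = (5880*(-422)/(-432) + 266171)*(-547198) = (5880*(-422)*(-1/432) + 266171)*(-547198) = (51695/9 + 266171)*(-547198) = (2447234/9)*(-547198) = -1339121550332/9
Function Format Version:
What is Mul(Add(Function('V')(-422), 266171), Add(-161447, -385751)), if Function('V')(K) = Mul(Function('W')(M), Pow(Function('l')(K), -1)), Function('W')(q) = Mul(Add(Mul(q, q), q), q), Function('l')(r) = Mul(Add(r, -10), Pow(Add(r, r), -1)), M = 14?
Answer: Rational(-1339121550332, 9) ≈ -1.4879e+11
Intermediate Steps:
Function('l')(r) = Mul(Rational(1, 2), Pow(r, -1), Add(-10, r)) (Function('l')(r) = Mul(Add(-10, r), Pow(Mul(2, r), -1)) = Mul(Add(-10, r), Mul(Rational(1, 2), Pow(r, -1))) = Mul(Rational(1, 2), Pow(r, -1), Add(-10, r)))
Function('W')(q) = Mul(q, Add(q, Pow(q, 2))) (Function('W')(q) = Mul(Add(Pow(q, 2), q), q) = Mul(Add(q, Pow(q, 2)), q) = Mul(q, Add(q, Pow(q, 2))))
Function('V')(K) = Mul(5880, K, Pow(Add(-10, K), -1)) (Function('V')(K) = Mul(Mul(Pow(14, 2), Add(1, 14)), Pow(Mul(Rational(1, 2), Pow(K, -1), Add(-10, K)), -1)) = Mul(Mul(196, 15), Mul(2, K, Pow(Add(-10, K), -1))) = Mul(2940, Mul(2, K, Pow(Add(-10, K), -1))) = Mul(5880, K, Pow(Add(-10, K), -1)))
Mul(Add(Function('V')(-422), 266171), Add(-161447, -385751)) = Mul(Add(Mul(5880, -422, Pow(Add(-10, -422), -1)), 266171), Add(-161447, -385751)) = Mul(Add(Mul(5880, -422, Pow(-432, -1)), 266171), -547198) = Mul(Add(Mul(5880, -422, Rational(-1, 432)), 266171), -547198) = Mul(Add(Rational(51695, 9), 266171), -547198) = Mul(Rational(2447234, 9), -547198) = Rational(-1339121550332, 9)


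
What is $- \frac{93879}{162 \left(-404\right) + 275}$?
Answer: $\frac{93879}{65173} \approx 1.4405$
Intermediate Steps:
$- \frac{93879}{162 \left(-404\right) + 275} = - \frac{93879}{-65448 + 275} = - \frac{93879}{-65173} = \left(-93879\right) \left(- \frac{1}{65173}\right) = \frac{93879}{65173}$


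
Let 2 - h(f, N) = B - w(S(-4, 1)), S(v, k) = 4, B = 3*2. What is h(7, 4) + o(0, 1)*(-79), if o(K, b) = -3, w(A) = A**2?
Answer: 249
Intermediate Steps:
B = 6
h(f, N) = 12 (h(f, N) = 2 - (6 - 1*4**2) = 2 - (6 - 1*16) = 2 - (6 - 16) = 2 - 1*(-10) = 2 + 10 = 12)
h(7, 4) + o(0, 1)*(-79) = 12 - 3*(-79) = 12 + 237 = 249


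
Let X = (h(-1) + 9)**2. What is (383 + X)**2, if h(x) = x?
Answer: 199809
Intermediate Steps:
X = 64 (X = (-1 + 9)**2 = 8**2 = 64)
(383 + X)**2 = (383 + 64)**2 = 447**2 = 199809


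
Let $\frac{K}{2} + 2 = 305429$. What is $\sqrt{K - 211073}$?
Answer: $\sqrt{399781} \approx 632.28$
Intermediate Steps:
$K = 610854$ ($K = -4 + 2 \cdot 305429 = -4 + 610858 = 610854$)
$\sqrt{K - 211073} = \sqrt{610854 - 211073} = \sqrt{399781}$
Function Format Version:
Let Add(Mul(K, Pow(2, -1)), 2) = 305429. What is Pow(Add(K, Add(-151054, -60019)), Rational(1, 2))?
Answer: Pow(399781, Rational(1, 2)) ≈ 632.28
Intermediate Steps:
K = 610854 (K = Add(-4, Mul(2, 305429)) = Add(-4, 610858) = 610854)
Pow(Add(K, Add(-151054, -60019)), Rational(1, 2)) = Pow(Add(610854, Add(-151054, -60019)), Rational(1, 2)) = Pow(Add(610854, -211073), Rational(1, 2)) = Pow(399781, Rational(1, 2))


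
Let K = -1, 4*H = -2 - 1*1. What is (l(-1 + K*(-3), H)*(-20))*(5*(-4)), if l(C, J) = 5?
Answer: 2000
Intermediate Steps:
H = -3/4 (H = (-2 - 1*1)/4 = (-2 - 1)/4 = (1/4)*(-3) = -3/4 ≈ -0.75000)
(l(-1 + K*(-3), H)*(-20))*(5*(-4)) = (5*(-20))*(5*(-4)) = -100*(-20) = 2000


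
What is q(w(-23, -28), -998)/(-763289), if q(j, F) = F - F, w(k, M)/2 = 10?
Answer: 0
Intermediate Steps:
w(k, M) = 20 (w(k, M) = 2*10 = 20)
q(j, F) = 0
q(w(-23, -28), -998)/(-763289) = 0/(-763289) = 0*(-1/763289) = 0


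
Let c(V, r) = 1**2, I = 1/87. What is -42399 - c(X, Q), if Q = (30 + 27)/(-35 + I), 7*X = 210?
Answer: -42400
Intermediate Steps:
X = 30 (X = (1/7)*210 = 30)
I = 1/87 ≈ 0.011494
Q = -4959/3044 (Q = (30 + 27)/(-35 + 1/87) = 57/(-3044/87) = 57*(-87/3044) = -4959/3044 ≈ -1.6291)
c(V, r) = 1
-42399 - c(X, Q) = -42399 - 1*1 = -42399 - 1 = -42400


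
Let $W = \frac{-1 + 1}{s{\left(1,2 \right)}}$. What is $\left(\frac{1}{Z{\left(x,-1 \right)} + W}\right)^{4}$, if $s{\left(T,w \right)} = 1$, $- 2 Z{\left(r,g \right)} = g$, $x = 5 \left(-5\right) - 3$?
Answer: $16$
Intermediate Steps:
$x = -28$ ($x = -25 - 3 = -28$)
$Z{\left(r,g \right)} = - \frac{g}{2}$
$W = 0$ ($W = \frac{-1 + 1}{1} = 0 \cdot 1 = 0$)
$\left(\frac{1}{Z{\left(x,-1 \right)} + W}\right)^{4} = \left(\frac{1}{\left(- \frac{1}{2}\right) \left(-1\right) + 0}\right)^{4} = \left(\frac{1}{\frac{1}{2} + 0}\right)^{4} = \left(\frac{1}{\frac{1}{2}}\right)^{4} = 2^{4} = 16$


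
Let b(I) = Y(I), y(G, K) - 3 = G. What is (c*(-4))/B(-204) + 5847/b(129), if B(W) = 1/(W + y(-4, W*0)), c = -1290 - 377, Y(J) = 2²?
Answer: -5461913/4 ≈ -1.3655e+6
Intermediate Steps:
Y(J) = 4
y(G, K) = 3 + G
b(I) = 4
c = -1667
B(W) = 1/(-1 + W) (B(W) = 1/(W + (3 - 4)) = 1/(W - 1) = 1/(-1 + W))
(c*(-4))/B(-204) + 5847/b(129) = (-1667*(-4))/(1/(-1 - 204)) + 5847/4 = 6668/(1/(-205)) + 5847*(¼) = 6668/(-1/205) + 5847/4 = 6668*(-205) + 5847/4 = -1366940 + 5847/4 = -5461913/4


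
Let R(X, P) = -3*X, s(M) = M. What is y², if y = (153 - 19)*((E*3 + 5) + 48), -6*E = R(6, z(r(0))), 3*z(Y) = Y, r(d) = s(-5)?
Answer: 69022864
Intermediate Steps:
r(d) = -5
z(Y) = Y/3
E = 3 (E = -(-1)*6/2 = -⅙*(-18) = 3)
y = 8308 (y = (153 - 19)*((3*3 + 5) + 48) = 134*((9 + 5) + 48) = 134*(14 + 48) = 134*62 = 8308)
y² = 8308² = 69022864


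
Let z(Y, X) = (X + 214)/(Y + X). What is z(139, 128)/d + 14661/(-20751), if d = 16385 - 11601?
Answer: -1039989387/1472546296 ≈ -0.70625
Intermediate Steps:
z(Y, X) = (214 + X)/(X + Y)
d = 4784
z(139, 128)/d + 14661/(-20751) = ((214 + 128)/(128 + 139))/4784 + 14661/(-20751) = (342/267)*(1/4784) + 14661*(-1/20751) = ((1/267)*342)*(1/4784) - 4887/6917 = (114/89)*(1/4784) - 4887/6917 = 57/212888 - 4887/6917 = -1039989387/1472546296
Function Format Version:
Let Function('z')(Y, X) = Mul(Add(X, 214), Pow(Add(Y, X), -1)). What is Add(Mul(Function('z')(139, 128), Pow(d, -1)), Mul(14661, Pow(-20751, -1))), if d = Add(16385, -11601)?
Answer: Rational(-1039989387, 1472546296) ≈ -0.70625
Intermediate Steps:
Function('z')(Y, X) = Mul(Pow(Add(X, Y), -1), Add(214, X)) (Function('z')(Y, X) = Mul(Add(214, X), Pow(Add(X, Y), -1)) = Mul(Pow(Add(X, Y), -1), Add(214, X)))
d = 4784
Add(Mul(Function('z')(139, 128), Pow(d, -1)), Mul(14661, Pow(-20751, -1))) = Add(Mul(Mul(Pow(Add(128, 139), -1), Add(214, 128)), Pow(4784, -1)), Mul(14661, Pow(-20751, -1))) = Add(Mul(Mul(Pow(267, -1), 342), Rational(1, 4784)), Mul(14661, Rational(-1, 20751))) = Add(Mul(Mul(Rational(1, 267), 342), Rational(1, 4784)), Rational(-4887, 6917)) = Add(Mul(Rational(114, 89), Rational(1, 4784)), Rational(-4887, 6917)) = Add(Rational(57, 212888), Rational(-4887, 6917)) = Rational(-1039989387, 1472546296)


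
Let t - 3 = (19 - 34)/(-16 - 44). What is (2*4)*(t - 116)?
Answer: -902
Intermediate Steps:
t = 13/4 (t = 3 + (19 - 34)/(-16 - 44) = 3 - 15/(-60) = 3 - 15*(-1/60) = 3 + ¼ = 13/4 ≈ 3.2500)
(2*4)*(t - 116) = (2*4)*(13/4 - 116) = 8*(-451/4) = -902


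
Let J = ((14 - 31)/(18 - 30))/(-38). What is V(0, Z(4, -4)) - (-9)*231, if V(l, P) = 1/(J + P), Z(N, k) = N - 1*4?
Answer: 34887/17 ≈ 2052.2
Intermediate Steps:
Z(N, k) = -4 + N (Z(N, k) = N - 4 = -4 + N)
J = -17/456 (J = -17/(-12)*(-1/38) = -17*(-1/12)*(-1/38) = (17/12)*(-1/38) = -17/456 ≈ -0.037281)
V(l, P) = 1/(-17/456 + P)
V(0, Z(4, -4)) - (-9)*231 = 456/(-17 + 456*(-4 + 4)) - (-9)*231 = 456/(-17 + 456*0) - 1*(-2079) = 456/(-17 + 0) + 2079 = 456/(-17) + 2079 = 456*(-1/17) + 2079 = -456/17 + 2079 = 34887/17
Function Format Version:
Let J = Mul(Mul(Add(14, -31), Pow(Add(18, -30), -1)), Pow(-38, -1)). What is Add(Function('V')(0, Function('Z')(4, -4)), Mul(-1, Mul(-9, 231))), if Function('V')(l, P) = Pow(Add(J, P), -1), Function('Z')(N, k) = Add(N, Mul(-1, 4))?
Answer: Rational(34887, 17) ≈ 2052.2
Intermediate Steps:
Function('Z')(N, k) = Add(-4, N) (Function('Z')(N, k) = Add(N, -4) = Add(-4, N))
J = Rational(-17, 456) (J = Mul(Mul(-17, Pow(-12, -1)), Rational(-1, 38)) = Mul(Mul(-17, Rational(-1, 12)), Rational(-1, 38)) = Mul(Rational(17, 12), Rational(-1, 38)) = Rational(-17, 456) ≈ -0.037281)
Function('V')(l, P) = Pow(Add(Rational(-17, 456), P), -1)
Add(Function('V')(0, Function('Z')(4, -4)), Mul(-1, Mul(-9, 231))) = Add(Mul(456, Pow(Add(-17, Mul(456, Add(-4, 4))), -1)), Mul(-1, Mul(-9, 231))) = Add(Mul(456, Pow(Add(-17, Mul(456, 0)), -1)), Mul(-1, -2079)) = Add(Mul(456, Pow(Add(-17, 0), -1)), 2079) = Add(Mul(456, Pow(-17, -1)), 2079) = Add(Mul(456, Rational(-1, 17)), 2079) = Add(Rational(-456, 17), 2079) = Rational(34887, 17)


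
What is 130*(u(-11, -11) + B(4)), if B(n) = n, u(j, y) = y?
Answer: -910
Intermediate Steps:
130*(u(-11, -11) + B(4)) = 130*(-11 + 4) = 130*(-7) = -910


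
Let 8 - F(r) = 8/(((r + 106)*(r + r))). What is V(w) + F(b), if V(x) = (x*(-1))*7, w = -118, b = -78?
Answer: 455365/546 ≈ 834.00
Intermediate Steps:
F(r) = 8 - 4/(r*(106 + r)) (F(r) = 8 - 8/((r + 106)*(r + r)) = 8 - 8/((106 + r)*(2*r)) = 8 - 8/(2*r*(106 + r)) = 8 - 8*1/(2*r*(106 + r)) = 8 - 4/(r*(106 + r)))
V(x) = -7*x (V(x) = -x*7 = -7*x)
V(w) + F(b) = -7*(-118) + 4*(-1 + 2*(-78)² + 212*(-78))/(-78*(106 - 78)) = 826 + 4*(-1/78)*(-1 + 2*6084 - 16536)/28 = 826 + 4*(-1/78)*(1/28)*(-1 + 12168 - 16536) = 826 + 4*(-1/78)*(1/28)*(-4369) = 826 + 4369/546 = 455365/546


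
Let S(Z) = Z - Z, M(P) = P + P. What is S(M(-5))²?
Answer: 0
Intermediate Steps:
M(P) = 2*P
S(Z) = 0
S(M(-5))² = 0² = 0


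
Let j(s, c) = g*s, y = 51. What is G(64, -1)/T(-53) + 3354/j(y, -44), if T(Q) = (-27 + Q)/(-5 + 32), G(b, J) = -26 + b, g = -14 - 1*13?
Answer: -280187/18360 ≈ -15.261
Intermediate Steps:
g = -27 (g = -14 - 13 = -27)
T(Q) = -1 + Q/27 (T(Q) = (-27 + Q)/27 = (-27 + Q)*(1/27) = -1 + Q/27)
j(s, c) = -27*s
G(64, -1)/T(-53) + 3354/j(y, -44) = (-26 + 64)/(-1 + (1/27)*(-53)) + 3354/((-27*51)) = 38/(-1 - 53/27) + 3354/(-1377) = 38/(-80/27) + 3354*(-1/1377) = 38*(-27/80) - 1118/459 = -513/40 - 1118/459 = -280187/18360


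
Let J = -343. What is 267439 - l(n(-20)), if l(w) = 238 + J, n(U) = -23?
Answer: 267544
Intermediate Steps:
l(w) = -105 (l(w) = 238 - 343 = -105)
267439 - l(n(-20)) = 267439 - 1*(-105) = 267439 + 105 = 267544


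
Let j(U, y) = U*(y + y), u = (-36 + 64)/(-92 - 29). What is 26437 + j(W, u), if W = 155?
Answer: 3190197/121 ≈ 26365.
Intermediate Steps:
u = -28/121 (u = 28/(-121) = 28*(-1/121) = -28/121 ≈ -0.23141)
j(U, y) = 2*U*y (j(U, y) = U*(2*y) = 2*U*y)
26437 + j(W, u) = 26437 + 2*155*(-28/121) = 26437 - 8680/121 = 3190197/121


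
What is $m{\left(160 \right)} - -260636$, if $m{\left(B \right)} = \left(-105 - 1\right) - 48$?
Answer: $260482$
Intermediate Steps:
$m{\left(B \right)} = -154$ ($m{\left(B \right)} = -106 - 48 = -154$)
$m{\left(160 \right)} - -260636 = -154 - -260636 = -154 + 260636 = 260482$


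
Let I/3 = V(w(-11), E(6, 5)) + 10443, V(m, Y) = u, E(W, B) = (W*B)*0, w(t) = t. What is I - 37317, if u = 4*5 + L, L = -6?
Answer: -5946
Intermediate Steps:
E(W, B) = 0 (E(W, B) = (B*W)*0 = 0)
u = 14 (u = 4*5 - 6 = 20 - 6 = 14)
V(m, Y) = 14
I = 31371 (I = 3*(14 + 10443) = 3*10457 = 31371)
I - 37317 = 31371 - 37317 = -5946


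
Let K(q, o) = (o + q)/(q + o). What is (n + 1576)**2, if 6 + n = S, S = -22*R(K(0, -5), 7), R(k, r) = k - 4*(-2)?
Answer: 1882384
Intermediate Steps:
K(q, o) = 1 (K(q, o) = (o + q)/(o + q) = 1)
R(k, r) = 8 + k (R(k, r) = k + 8 = 8 + k)
S = -198 (S = -22*(8 + 1) = -22*9 = -198)
n = -204 (n = -6 - 198 = -204)
(n + 1576)**2 = (-204 + 1576)**2 = 1372**2 = 1882384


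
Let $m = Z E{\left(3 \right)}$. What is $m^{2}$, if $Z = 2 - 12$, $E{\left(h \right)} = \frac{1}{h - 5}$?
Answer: $25$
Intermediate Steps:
$E{\left(h \right)} = \frac{1}{-5 + h}$
$Z = -10$ ($Z = 2 - 12 = -10$)
$m = 5$ ($m = - \frac{10}{-5 + 3} = - \frac{10}{-2} = \left(-10\right) \left(- \frac{1}{2}\right) = 5$)
$m^{2} = 5^{2} = 25$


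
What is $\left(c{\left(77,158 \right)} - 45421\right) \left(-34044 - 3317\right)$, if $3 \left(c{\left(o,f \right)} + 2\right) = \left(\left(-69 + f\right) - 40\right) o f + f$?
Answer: $-5728973101$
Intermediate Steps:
$c{\left(o,f \right)} = -2 + \frac{f}{3} + \frac{f o \left(-109 + f\right)}{3}$ ($c{\left(o,f \right)} = -2 + \frac{\left(\left(-69 + f\right) - 40\right) o f + f}{3} = -2 + \frac{\left(-109 + f\right) o f + f}{3} = -2 + \frac{o \left(-109 + f\right) f + f}{3} = -2 + \frac{f o \left(-109 + f\right) + f}{3} = -2 + \frac{f + f o \left(-109 + f\right)}{3} = -2 + \left(\frac{f}{3} + \frac{f o \left(-109 + f\right)}{3}\right) = -2 + \frac{f}{3} + \frac{f o \left(-109 + f\right)}{3}$)
$\left(c{\left(77,158 \right)} - 45421\right) \left(-34044 - 3317\right) = \left(\left(-2 + \frac{1}{3} \cdot 158 - \frac{17222}{3} \cdot 77 + \frac{1}{3} \cdot 77 \cdot 158^{2}\right) - 45421\right) \left(-34044 - 3317\right) = \left(\left(-2 + \frac{158}{3} - \frac{1326094}{3} + \frac{1}{3} \cdot 77 \cdot 24964\right) - 45421\right) \left(-37361\right) = \left(\left(-2 + \frac{158}{3} - \frac{1326094}{3} + \frac{1922228}{3}\right) - 45421\right) \left(-37361\right) = \left(198762 - 45421\right) \left(-37361\right) = 153341 \left(-37361\right) = -5728973101$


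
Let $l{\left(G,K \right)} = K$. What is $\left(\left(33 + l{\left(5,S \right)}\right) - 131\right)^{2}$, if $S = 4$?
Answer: $8836$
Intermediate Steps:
$\left(\left(33 + l{\left(5,S \right)}\right) - 131\right)^{2} = \left(\left(33 + 4\right) - 131\right)^{2} = \left(37 - 131\right)^{2} = \left(-94\right)^{2} = 8836$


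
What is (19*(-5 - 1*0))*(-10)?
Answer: 950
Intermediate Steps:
(19*(-5 - 1*0))*(-10) = (19*(-5 + 0))*(-10) = (19*(-5))*(-10) = -95*(-10) = 950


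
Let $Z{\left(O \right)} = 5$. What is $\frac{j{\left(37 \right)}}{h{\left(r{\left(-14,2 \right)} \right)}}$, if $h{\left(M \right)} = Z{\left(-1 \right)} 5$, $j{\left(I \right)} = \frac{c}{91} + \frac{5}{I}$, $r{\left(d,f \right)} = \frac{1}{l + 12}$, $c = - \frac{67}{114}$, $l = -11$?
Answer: $\frac{49391}{9595950} \approx 0.0051471$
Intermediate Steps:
$c = - \frac{67}{114}$ ($c = \left(-67\right) \frac{1}{114} = - \frac{67}{114} \approx -0.58772$)
$r{\left(d,f \right)} = 1$ ($r{\left(d,f \right)} = \frac{1}{-11 + 12} = 1^{-1} = 1$)
$j{\left(I \right)} = - \frac{67}{10374} + \frac{5}{I}$ ($j{\left(I \right)} = - \frac{67}{114 \cdot 91} + \frac{5}{I} = \left(- \frac{67}{114}\right) \frac{1}{91} + \frac{5}{I} = - \frac{67}{10374} + \frac{5}{I}$)
$h{\left(M \right)} = 25$ ($h{\left(M \right)} = 5 \cdot 5 = 25$)
$\frac{j{\left(37 \right)}}{h{\left(r{\left(-14,2 \right)} \right)}} = \frac{- \frac{67}{10374} + \frac{5}{37}}{25} = \left(- \frac{67}{10374} + 5 \cdot \frac{1}{37}\right) \frac{1}{25} = \left(- \frac{67}{10374} + \frac{5}{37}\right) \frac{1}{25} = \frac{49391}{383838} \cdot \frac{1}{25} = \frac{49391}{9595950}$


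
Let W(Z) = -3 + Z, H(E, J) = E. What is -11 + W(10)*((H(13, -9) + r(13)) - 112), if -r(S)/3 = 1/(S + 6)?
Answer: -13397/19 ≈ -705.11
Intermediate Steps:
r(S) = -3/(6 + S) (r(S) = -3/(S + 6) = -3/(6 + S))
-11 + W(10)*((H(13, -9) + r(13)) - 112) = -11 + (-3 + 10)*((13 - 3/(6 + 13)) - 112) = -11 + 7*((13 - 3/19) - 112) = -11 + 7*(244/19 - 112) = -11 + 7*(-1884/19) = -11 - 13188/19 = -13397/19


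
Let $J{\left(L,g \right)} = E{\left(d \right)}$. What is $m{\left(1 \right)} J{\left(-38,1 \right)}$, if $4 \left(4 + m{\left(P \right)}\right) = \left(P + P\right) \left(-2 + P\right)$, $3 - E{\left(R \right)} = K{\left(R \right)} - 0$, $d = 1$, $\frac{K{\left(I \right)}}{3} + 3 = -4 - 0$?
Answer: $-108$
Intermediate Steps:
$K{\left(I \right)} = -21$ ($K{\left(I \right)} = -9 + 3 \left(-4 - 0\right) = -9 + 3 \left(-4 + 0\right) = -9 + 3 \left(-4\right) = -9 - 12 = -21$)
$E{\left(R \right)} = 24$ ($E{\left(R \right)} = 3 - \left(-21 - 0\right) = 3 - \left(-21 + 0\right) = 3 - -21 = 3 + 21 = 24$)
$J{\left(L,g \right)} = 24$
$m{\left(P \right)} = -4 + \frac{P \left(-2 + P\right)}{2}$ ($m{\left(P \right)} = -4 + \frac{\left(P + P\right) \left(-2 + P\right)}{4} = -4 + \frac{2 P \left(-2 + P\right)}{4} = -4 + \frac{P \left(-2 + P\right)}{2}$)
$m{\left(1 \right)} J{\left(-38,1 \right)} = \left(-4 + \frac{1^{2}}{2} - 1\right) 24 = \left(-4 + \frac{1}{2} \cdot 1 - 1\right) 24 = \left(-4 + \frac{1}{2} - 1\right) 24 = \left(- \frac{9}{2}\right) 24 = -108$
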